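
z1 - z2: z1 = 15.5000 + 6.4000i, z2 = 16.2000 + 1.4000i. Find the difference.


Real: 15.5 - 16.2 = -0.7
Imag: 6.4 - 1.4 = 5

-0.7000 + 5.0000i


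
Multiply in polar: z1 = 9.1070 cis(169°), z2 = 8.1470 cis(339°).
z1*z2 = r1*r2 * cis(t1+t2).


r = 9.1070 * 8.1470 = 74.1947
theta = 169° + 339° = 508° = 148° (mod 360)

74.1947 cis(148°)


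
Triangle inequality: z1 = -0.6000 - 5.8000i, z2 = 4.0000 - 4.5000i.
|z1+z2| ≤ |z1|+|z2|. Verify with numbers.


|z1| = sqrt((-0.6)^2 + (-5.8)^2) = sqrt(34) = 5.8310
|z2| = sqrt(4^2 + (-4.5)^2) = sqrt(36.25) = 6.0208
z1+z2 = 3.4000 - 10.3000i
|z1+z2| = sqrt(117.65) = 10.8467
|z1|+|z2| = 5.8310 + 6.0208 = 11.8518

|z1+z2| = 10.8467 ≤ |z1|+|z2| = 11.8518 (verified)


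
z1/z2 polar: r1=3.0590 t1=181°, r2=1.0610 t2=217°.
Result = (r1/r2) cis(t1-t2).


r = 3.0590 / 1.0610 = 2.8831
theta = 181° - 217° = -36° = 324° (mod 360)

2.8831 cis(324°)


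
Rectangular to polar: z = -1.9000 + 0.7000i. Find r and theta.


r = sqrt(3.61+0.49) = sqrt(4.1) = 2.0248
theta = atan2(0.7, -1.9) = 159.7751 degrees

r = 2.0248, theta = 159.7751 degrees


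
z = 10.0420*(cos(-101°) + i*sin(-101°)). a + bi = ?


a = 10.0420*cos(-101°) = 10.0420*(-0.19081) = -1.9161
b = 10.0420*sin(-101°) = 10.0420*(-0.98163) = -9.8575

-1.9161 - 9.8575i


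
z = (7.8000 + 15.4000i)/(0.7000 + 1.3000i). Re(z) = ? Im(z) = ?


Multiply by conjugate: (7.8000 + 15.4000i)(0.7000 - 1.3000i) / (0.7^2 + 1.3^2)
Numerator real = 7.8*0.7 + 15.4*1.3 = 25.48
Numerator imag = 15.4*0.7 - 7.8*1.3 = 0.64
Denominator = 2.18
Re(z) = 25.48/2.18 = 11.6881
Im(z) = 0.64/2.18 = 0.2936

Re(z) = 11.6881, Im(z) = 0.2936


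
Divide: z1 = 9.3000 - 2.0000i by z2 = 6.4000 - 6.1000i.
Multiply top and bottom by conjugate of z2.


Conjugate of z2 = 6.4000 + 6.1000i
Numerator: (9.3000 - 2.0000i)(6.4000 + 6.1000i) = 71.7200 + 43.9300i
Denominator: 6.4^2 + (-6.1)^2 = 78.17
Result = (71.7200 + 43.9300i)/78.17

0.9175 + 0.5620i


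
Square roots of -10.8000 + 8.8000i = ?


|z| = sqrt(116.64+77.44) = 13.9313
sqrt((|z|+a)/2) = sqrt((13.9313+(-10.8))/2) = sqrt(1.5656) = 1.2513
sqrt((|z|-a)/2) = sqrt((13.9313-(-10.8))/2) = sqrt(12.3656) = 3.5165

±(1.2513 + 3.5165i) i.e. 1.2513 + 3.5165i and -1.2513 - 3.5165i


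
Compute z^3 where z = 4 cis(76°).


r^3 = 4^3 = 64
n*theta = 3*76° = 228° = 228° (mod 360)
a = 64*cos(228°) = -42.8244
b = 64*sin(228°) = -47.5613

64 cis(228°) = -42.8244 - 47.5613i


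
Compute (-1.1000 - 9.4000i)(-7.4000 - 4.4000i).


Real = -1.1*(-7.4) - (-9.4)*(-4.4) = 8.14 - 41.36 = -33.22
Imag = -1.1*(-4.4) - (7.4)*(-9.4) = 4.84 + 69.56 = 74.4

-33.2200 + 74.4000i


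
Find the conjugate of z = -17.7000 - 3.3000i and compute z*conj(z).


z_bar = -17.7000 + 3.3000i
z*z_bar = (-17.7)^2 + (-3.3)^2 = 313.29 + 10.89 = 324.18

z_bar = -17.7000 + 3.3000i, z*z_bar = 324.18


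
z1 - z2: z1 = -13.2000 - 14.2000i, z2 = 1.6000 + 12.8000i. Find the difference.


Real: -13.2 - 1.6 = -14.8
Imag: -14.2 - 12.8 = -27

-14.8000 - 27.0000i


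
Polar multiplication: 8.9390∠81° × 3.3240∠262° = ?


r = 8.9390 * 3.3240 = 29.7132
theta = 81° + 262° = 343° = 343° (mod 360)

29.7132 cis(343°)


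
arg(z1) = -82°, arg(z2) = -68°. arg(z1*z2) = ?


arg(z1*z2) = -82° - 68° = -150°
Normalized to (-180°, 180°]: -150°

-150°


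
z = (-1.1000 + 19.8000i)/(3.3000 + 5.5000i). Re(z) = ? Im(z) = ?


Multiply by conjugate: (-1.1000 + 19.8000i)(3.3000 - 5.5000i) / (3.3^2 + 5.5^2)
Numerator real = -1.1*3.3 + 19.8*5.5 = 105.27
Numerator imag = 19.8*3.3 - (-1.1)*5.5 = 71.39
Denominator = 41.14
Re(z) = 105.27/41.14 = 2.5588
Im(z) = 71.39/41.14 = 1.7353

Re(z) = 2.5588, Im(z) = 1.7353


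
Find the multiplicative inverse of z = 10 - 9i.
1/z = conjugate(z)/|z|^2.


|z|^2 = 100+81 = 181
1/z = (10 + 9i)/181

1/z = 0.0552 + 0.0497i


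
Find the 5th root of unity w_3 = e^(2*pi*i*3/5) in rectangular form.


Angle = 360*3/5 = 216°
a = cos(216°) = -0.8090
b = sin(216°) = -0.5878

-0.8090 - 0.5878i


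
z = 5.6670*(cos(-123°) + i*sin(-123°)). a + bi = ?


a = 5.6670*cos(-123°) = 5.6670*(-0.54464) = -3.0865
b = 5.6670*sin(-123°) = 5.6670*(-0.83867) = -4.7527

-3.0865 - 4.7527i


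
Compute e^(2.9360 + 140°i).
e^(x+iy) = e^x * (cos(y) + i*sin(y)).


e^2.9360 = 18.8403
cos(140°) = -0.766044
sin(140°) = 0.642788
Real = 18.8403*(-0.766044) = -14.4325
Imag = 18.8403*0.642788 = 12.1103

-14.4325 + 12.1103i


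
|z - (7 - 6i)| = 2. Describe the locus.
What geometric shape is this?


|z - z0| = r is a circle with center z0 and radius r.
Center = (7, -6), radius = 2

Circle with center (7, -6) and radius 2


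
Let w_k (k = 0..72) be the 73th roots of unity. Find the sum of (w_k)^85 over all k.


The roots are w_k = w^k with w = e^(2*pi*i/73), and (w^k)^85 = (w^85)^k.
So S = 1 + u + u^2 + ... + u^(72) with u = w^85.
85 = 1*73 + 12, so 85 is not a multiple of 73: u = (w^73)^1 * w^12 = w^12 ≠ 1 (w is a primitive 73th root), while u^73 = (w^73)^85 = 1.
Geometric series: S = (1 - u^73)/(1 - u) = (1 - 1)/(1 - u) = 0

S = 0


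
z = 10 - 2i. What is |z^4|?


|z| = sqrt(100+4) = sqrt(104) = 10.1980
|z^4| = |z|^4 = (sqrt(104))^4 = 104^2 = 10816

|z^4| = 10816


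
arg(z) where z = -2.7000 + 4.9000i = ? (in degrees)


Re = -2.7, Im = 4.9
arg = atan2(4.9, -2.7) = 118.8557 degrees

arg(z) = 118.8557 degrees


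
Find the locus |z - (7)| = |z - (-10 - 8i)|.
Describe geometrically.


Equal distances means the locus is the perpendicular bisector of z1 and z2.
Midpoint = ((7+(-10))/2, (0+(-8))/2) = (-1.5000, -4.0000)

Perpendicular bisector through (-1.5000, -4.0000)


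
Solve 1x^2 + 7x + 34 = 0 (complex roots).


disc = 7^2 - 4*1*34 = 49 - 136 = -87
sqrt(|disc|) = sqrt(87) = 9.3274
Real part = -7/(2*1) = -3.5000
Imag part = 9.3274/(2*1) = 4.6637

-3.5000 ± 4.6637i


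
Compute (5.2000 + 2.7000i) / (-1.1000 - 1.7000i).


Conjugate of z2 = -1.1000 + 1.7000i
Numerator: (5.2000 + 2.7000i)(-1.1000 + 1.7000i) = -10.3100 + 5.8700i
Denominator: (-1.1)^2 + (-1.7)^2 = 4.1
Result = (-10.3100 + 5.8700i)/4.1

-2.5146 + 1.4317i


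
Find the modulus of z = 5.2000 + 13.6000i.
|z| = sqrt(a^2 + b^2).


|z| = sqrt(5.2^2 + 13.6^2) = sqrt(27.04 + 184.96) = sqrt(212) = 14.5602

|z| = 14.5602


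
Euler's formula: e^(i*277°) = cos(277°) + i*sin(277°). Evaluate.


cos(277°) = 0.1219
sin(277°) = -0.9925

e^(i*277°) = 0.1219 - 0.9925i


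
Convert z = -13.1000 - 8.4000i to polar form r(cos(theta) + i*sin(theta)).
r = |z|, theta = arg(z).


r = sqrt(171.61+70.56) = sqrt(242.17) = 15.5618
theta = atan2(-8.4, -13.1) = -147.3311 degrees

r = 15.5618, theta = -147.3311 degrees


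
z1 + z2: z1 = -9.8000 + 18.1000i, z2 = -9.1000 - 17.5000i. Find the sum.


Real: -9.8 - 9.1 = -18.9
Imag: 18.1 - 17.5 = 0.6

-18.9000 + 0.6000i


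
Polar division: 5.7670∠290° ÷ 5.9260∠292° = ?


r = 5.7670 / 5.9260 = 0.9732
theta = 290° - 292° = -2° = 358° (mod 360)

0.9732 cis(358°)


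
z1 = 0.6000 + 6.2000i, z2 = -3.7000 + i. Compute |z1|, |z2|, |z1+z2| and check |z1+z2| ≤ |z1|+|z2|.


|z1| = sqrt(0.6^2 + 6.2^2) = sqrt(38.8) = 6.2290
|z2| = sqrt((-3.7)^2 + 1^2) = sqrt(14.69) = 3.8328
z1+z2 = -3.1000 + 7.2000i
|z1+z2| = sqrt(61.45) = 7.8390
|z1|+|z2| = 6.2290 + 3.8328 = 10.0618

|z1+z2| = 7.8390 ≤ |z1|+|z2| = 10.0618 (verified)


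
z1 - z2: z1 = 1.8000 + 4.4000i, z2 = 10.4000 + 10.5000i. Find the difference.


Real: 1.8 - 10.4 = -8.6
Imag: 4.4 - 10.5 = -6.1

-8.6000 - 6.1000i


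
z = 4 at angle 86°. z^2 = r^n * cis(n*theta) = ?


r^2 = 4^2 = 16
n*theta = 2*86° = 172° = 172° (mod 360)
a = 16*cos(172°) = -15.8443
b = 16*sin(172°) = 2.2268

16 cis(172°) = -15.8443 + 2.2268i


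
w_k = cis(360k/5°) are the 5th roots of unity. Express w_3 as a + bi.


Angle = 360*3/5 = 216°
a = cos(216°) = -0.8090
b = sin(216°) = -0.5878

-0.8090 - 0.5878i


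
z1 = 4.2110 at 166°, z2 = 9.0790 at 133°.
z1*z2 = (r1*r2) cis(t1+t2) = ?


r = 4.2110 * 9.0790 = 38.2317
theta = 166° + 133° = 299° = 299° (mod 360)

38.2317 cis(299°)


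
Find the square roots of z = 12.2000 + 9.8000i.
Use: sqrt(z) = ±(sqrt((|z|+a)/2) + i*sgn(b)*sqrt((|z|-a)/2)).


|z| = sqrt(148.84+96.04) = 15.6486
sqrt((|z|+a)/2) = sqrt((15.6486+12.2)/2) = sqrt(13.9243) = 3.7315
sqrt((|z|-a)/2) = sqrt((15.6486-12.2)/2) = sqrt(1.7243) = 1.3131

±(3.7315 + 1.3131i) i.e. 3.7315 + 1.3131i and -3.7315 - 1.3131i


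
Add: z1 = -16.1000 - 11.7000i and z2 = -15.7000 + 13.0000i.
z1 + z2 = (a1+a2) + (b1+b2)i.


Real: -16.1 - 15.7 = -31.8
Imag: -11.7 + 13 = 1.3

-31.8000 + 1.3000i


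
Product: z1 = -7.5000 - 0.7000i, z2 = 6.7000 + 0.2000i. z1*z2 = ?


Real = -7.5*6.7 - (-0.7)*0.2 = -50.25 - (-0.14) = -50.11
Imag = -7.5*0.2 + 6.7*(-0.7) = -1.5 - (4.69) = -6.19

-50.1100 - 6.1900i


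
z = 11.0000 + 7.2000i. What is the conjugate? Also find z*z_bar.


z_bar = 11.0000 - 7.2000i
z*z_bar = 11^2 + 7.2^2 = 121 + 51.84 = 172.84

z_bar = 11.0000 - 7.2000i, z*z_bar = 172.84


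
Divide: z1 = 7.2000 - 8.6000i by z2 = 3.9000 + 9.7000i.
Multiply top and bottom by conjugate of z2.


Conjugate of z2 = 3.9000 - 9.7000i
Numerator: (7.2000 - 8.6000i)(3.9000 - 9.7000i) = -55.3400 - 103.3800i
Denominator: 3.9^2 + 9.7^2 = 109.3
Result = (-55.3400 - 103.3800i)/109.3

-0.5063 - 0.9458i


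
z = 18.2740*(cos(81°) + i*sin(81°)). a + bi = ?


a = 18.2740*cos(81°) = 18.2740*0.156434 = 2.8587
b = 18.2740*sin(81°) = 18.2740*0.98769 = 18.0490

2.8587 + 18.0490i


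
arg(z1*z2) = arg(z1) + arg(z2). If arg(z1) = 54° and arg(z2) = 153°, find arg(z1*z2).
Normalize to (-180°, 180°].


arg(z1*z2) = 54° + 153° = 207°
Normalized to (-180°, 180°]: -153°

-153°


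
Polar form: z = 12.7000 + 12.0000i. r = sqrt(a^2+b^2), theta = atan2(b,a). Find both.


r = sqrt(161.29+144) = sqrt(305.29) = 17.4725
theta = atan2(12, 12.7) = 43.3767 degrees

r = 17.4725, theta = 43.3767 degrees


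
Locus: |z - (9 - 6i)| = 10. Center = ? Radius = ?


|z - z0| = r is a circle with center z0 and radius r.
Center = (9, -6), radius = 10

Circle with center (9, -6) and radius 10


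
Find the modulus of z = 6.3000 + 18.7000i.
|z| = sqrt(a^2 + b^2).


|z| = sqrt(6.3^2 + 18.7^2) = sqrt(39.69 + 349.69) = sqrt(389.38) = 19.7327

|z| = 19.7327


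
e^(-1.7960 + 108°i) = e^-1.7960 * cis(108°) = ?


e^-1.7960 = 0.16596
cos(108°) = -0.309
sin(108°) = 0.9511
Real = 0.16596*(-0.309) = -0.0513
Imag = 0.16596*0.9511 = 0.1578

-0.0513 + 0.1578i


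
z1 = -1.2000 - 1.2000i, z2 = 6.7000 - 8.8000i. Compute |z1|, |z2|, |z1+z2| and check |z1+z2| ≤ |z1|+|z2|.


|z1| = sqrt((-1.2)^2 + (-1.2)^2) = sqrt(2.88) = 1.6971
|z2| = sqrt(6.7^2 + (-8.8)^2) = sqrt(122.33) = 11.0603
z1+z2 = 5.5000 - 10.0000i
|z1+z2| = sqrt(130.25) = 11.4127
|z1|+|z2| = 1.6971 + 11.0603 = 12.7574

|z1+z2| = 11.4127 ≤ |z1|+|z2| = 12.7574 (verified)


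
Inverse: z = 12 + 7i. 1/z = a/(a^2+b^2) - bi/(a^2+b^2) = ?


|z|^2 = 144+49 = 193
1/z = (12 - 7i)/193

1/z = 0.0622 - 0.0363i


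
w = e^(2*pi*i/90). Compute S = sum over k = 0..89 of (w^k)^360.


The roots are w_k = w^k with w = e^(2*pi*i/90), and (w^k)^360 = (w^360)^k.
So S = 1 + u + u^2 + ... + u^(89) with u = w^360.
360 = 4*90 + 0, so 360 is a multiple of 90 and u = (w^90)^4 = 1.
Every one of the 90 terms equals 1: S = 90

S = 90


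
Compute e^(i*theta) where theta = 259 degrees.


cos(259°) = -0.1908
sin(259°) = -0.9816

e^(i*259°) = -0.1908 - 0.9816i


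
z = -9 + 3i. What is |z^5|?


|z| = sqrt(81+9) = sqrt(90) = 9.4868
|z^5| = |z|^5 = (sqrt(90))^5 = 90^2 * sqrt(90) = 8100*sqrt(90)

|z^5| = 8100*sqrt(90) ≈ 76843.3471


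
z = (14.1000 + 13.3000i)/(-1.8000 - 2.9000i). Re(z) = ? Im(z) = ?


Multiply by conjugate: (14.1000 + 13.3000i)(-1.8000 + 2.9000i) / ((-1.8)^2 + (-2.9)^2)
Numerator real = 14.1*(-1.8) + 13.3*(-2.9) = -63.95
Numerator imag = 13.3*(-1.8) - 14.1*(-2.9) = 16.95
Denominator = 11.65
Re(z) = -63.95/11.65 = -5.4893
Im(z) = 16.95/11.65 = 1.4549

Re(z) = -5.4893, Im(z) = 1.4549


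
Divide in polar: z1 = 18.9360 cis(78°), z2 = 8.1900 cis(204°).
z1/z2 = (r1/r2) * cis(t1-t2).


r = 18.9360 / 8.1900 = 2.3121
theta = 78° - 204° = -126° = 234° (mod 360)

2.3121 cis(234°)


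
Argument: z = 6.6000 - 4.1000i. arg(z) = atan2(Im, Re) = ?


Re = 6.6, Im = -4.1
arg = atan2(-4.1, 6.6) = -31.8491 degrees

arg(z) = -31.8491 degrees


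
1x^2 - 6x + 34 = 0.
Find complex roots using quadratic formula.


disc = (-6)^2 - 4*1*34 = 36 - 136 = -100
sqrt(|disc|) = sqrt(100) = 10.0000
Real part = 6/(2*1) = 3.0000
Imag part = 10.0000/(2*1) = 5.0000

3.0000 ± 5.0000i


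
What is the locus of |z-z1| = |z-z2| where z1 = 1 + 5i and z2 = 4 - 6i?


Equal distances means the locus is the perpendicular bisector of z1 and z2.
Midpoint = ((1+4)/2, (5+(-6))/2) = (2.5000, -0.5000)

Perpendicular bisector through (2.5000, -0.5000)


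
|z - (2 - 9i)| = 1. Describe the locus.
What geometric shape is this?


|z - z0| = r is a circle with center z0 and radius r.
Center = (2, -9), radius = 1

Circle with center (2, -9) and radius 1


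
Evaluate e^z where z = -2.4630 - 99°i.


e^-2.4630 = 0.08518
cos(-99°) = -0.1564
sin(-99°) = -0.9877
Real = 0.08518*(-0.1564) = -0.0133
Imag = 0.08518*(-0.9877) = -0.0841

-0.0133 - 0.0841i


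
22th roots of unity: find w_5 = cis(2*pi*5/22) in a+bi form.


Angle = 360*5/22 = 81.8182°
a = cos(81.8182°) = 0.1423
b = sin(81.8182°) = 0.9898

0.1423 + 0.9898i


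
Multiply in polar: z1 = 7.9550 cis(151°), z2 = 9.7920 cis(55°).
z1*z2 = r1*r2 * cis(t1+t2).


r = 7.9550 * 9.7920 = 77.8954
theta = 151° + 55° = 206° = 206° (mod 360)

77.8954 cis(206°)


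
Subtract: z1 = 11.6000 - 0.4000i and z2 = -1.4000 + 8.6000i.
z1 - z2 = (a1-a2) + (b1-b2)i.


Real: 11.6 + 1.4 = 13
Imag: -0.4 - 8.6 = -9

13.0000 - 9.0000i


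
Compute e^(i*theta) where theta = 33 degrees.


cos(33°) = 0.8387
sin(33°) = 0.5446

e^(i*33°) = 0.8387 + 0.5446i


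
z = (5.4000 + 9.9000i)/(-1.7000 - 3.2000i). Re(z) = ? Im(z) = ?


Multiply by conjugate: (5.4000 + 9.9000i)(-1.7000 + 3.2000i) / ((-1.7)^2 + (-3.2)^2)
Numerator real = 5.4*(-1.7) + 9.9*(-3.2) = -40.86
Numerator imag = 9.9*(-1.7) - 5.4*(-3.2) = 0.45
Denominator = 13.13
Re(z) = -40.86/13.13 = -3.1120
Im(z) = 0.45/13.13 = 0.0343

Re(z) = -3.1120, Im(z) = 0.0343


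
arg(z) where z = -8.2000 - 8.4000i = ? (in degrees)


Re = -8.2, Im = -8.4
arg = atan2(-8.4, -8.2) = -134.3097 degrees

arg(z) = -134.3097 degrees


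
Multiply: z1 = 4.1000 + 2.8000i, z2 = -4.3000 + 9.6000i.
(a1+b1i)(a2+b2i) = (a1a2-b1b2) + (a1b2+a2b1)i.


Real = 4.1*(-4.3) - 2.8*9.6 = -17.63 - 26.88 = -44.51
Imag = 4.1*9.6 - (4.3)*2.8 = 39.36 - (12.04) = 27.32

-44.5100 + 27.3200i


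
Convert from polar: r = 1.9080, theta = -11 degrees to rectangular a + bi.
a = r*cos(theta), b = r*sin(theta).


a = 1.9080*cos(-11°) = 1.9080*0.9816 = 1.8729
b = 1.9080*sin(-11°) = 1.9080*(-0.19081) = -0.3641

1.8729 - 0.3641i


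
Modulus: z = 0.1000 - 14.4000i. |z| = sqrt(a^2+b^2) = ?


|z| = sqrt(0.1^2 + (-14.4)^2) = sqrt(0.01 + 207.36) = sqrt(207.37) = 14.4003

|z| = 14.4003


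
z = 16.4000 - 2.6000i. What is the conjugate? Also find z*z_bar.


z_bar = 16.4000 + 2.6000i
z*z_bar = 16.4^2 + (-2.6)^2 = 268.96 + 6.76 = 275.72

z_bar = 16.4000 + 2.6000i, z*z_bar = 275.72


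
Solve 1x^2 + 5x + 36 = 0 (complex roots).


disc = 5^2 - 4*1*36 = 25 - 144 = -119
sqrt(|disc|) = sqrt(119) = 10.9087
Real part = -5/(2*1) = -2.5000
Imag part = 10.9087/(2*1) = 5.4544

-2.5000 ± 5.4544i


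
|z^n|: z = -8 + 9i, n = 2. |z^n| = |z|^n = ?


|z| = sqrt(64+81) = sqrt(145) = 12.0416
|z^2| = |z|^2 = (sqrt(145))^2 = 145

|z^2| = 145


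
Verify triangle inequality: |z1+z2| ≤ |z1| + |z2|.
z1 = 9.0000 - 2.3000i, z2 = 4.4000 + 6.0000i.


|z1| = sqrt(9^2 + (-2.3)^2) = sqrt(86.29) = 9.2892
|z2| = sqrt(4.4^2 + 6^2) = sqrt(55.36) = 7.4404
z1+z2 = 13.4000 + 3.7000i
|z1+z2| = sqrt(193.25) = 13.9014
|z1|+|z2| = 9.2892 + 7.4404 = 16.7296

|z1+z2| = 13.9014 ≤ |z1|+|z2| = 16.7296 (verified)


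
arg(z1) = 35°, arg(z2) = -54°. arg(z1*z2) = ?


arg(z1*z2) = 35° - 54° = -19°
Normalized to (-180°, 180°]: -19°

-19°


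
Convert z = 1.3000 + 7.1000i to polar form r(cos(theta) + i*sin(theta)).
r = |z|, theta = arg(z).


r = sqrt(1.69+50.41) = sqrt(52.1) = 7.2180
theta = atan2(7.1, 1.3) = 79.6242 degrees

r = 7.2180, theta = 79.6242 degrees


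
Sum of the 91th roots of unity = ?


The sum of all 91th roots of unity is 0.
Geometric series: (1 - w^91)/(1 - w) = (1-1)/(1-w) = 0 since w^91 = 1, w ≠ 1.
Alternatively: coefficient of z^90 in z^91 - 1 is 0.

0


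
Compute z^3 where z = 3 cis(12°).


r^3 = 3^3 = 27
n*theta = 3*12° = 36° = 36° (mod 360)
a = 27*cos(36°) = 21.8435
b = 27*sin(36°) = 15.8702

27 cis(36°) = 21.8435 + 15.8702i


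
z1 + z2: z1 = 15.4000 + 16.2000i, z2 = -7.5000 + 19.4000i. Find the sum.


Real: 15.4 - 7.5 = 7.9
Imag: 16.2 + 19.4 = 35.6

7.9000 + 35.6000i


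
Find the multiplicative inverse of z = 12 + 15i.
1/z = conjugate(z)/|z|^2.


|z|^2 = 144+225 = 369
1/z = (12 - 15i)/369

1/z = 0.0325 - 0.0407i


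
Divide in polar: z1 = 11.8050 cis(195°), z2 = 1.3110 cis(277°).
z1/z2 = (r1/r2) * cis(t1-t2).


r = 11.8050 / 1.3110 = 9.0046
theta = 195° - 277° = -82° = 278° (mod 360)

9.0046 cis(278°)


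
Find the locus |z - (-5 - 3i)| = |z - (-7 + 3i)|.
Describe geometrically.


Equal distances means the locus is the perpendicular bisector of z1 and z2.
Midpoint = ((-5+(-7))/2, (-3+3)/2) = (-6.0000, 0)

Perpendicular bisector through (-6.0000, 0)


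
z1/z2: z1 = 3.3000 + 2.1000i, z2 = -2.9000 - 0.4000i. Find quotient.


Conjugate of z2 = -2.9000 + 0.4000i
Numerator: (3.3000 + 2.1000i)(-2.9000 + 0.4000i) = -10.4100 - 4.7700i
Denominator: (-2.9)^2 + (-0.4)^2 = 8.57
Result = (-10.4100 - 4.7700i)/8.57

-1.2147 - 0.5566i


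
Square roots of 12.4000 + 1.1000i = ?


|z| = sqrt(153.76+1.21) = 12.4487
sqrt((|z|+a)/2) = sqrt((12.4487+12.4)/2) = sqrt(12.4243) = 3.5248
sqrt((|z|-a)/2) = sqrt((12.4487-12.4)/2) = sqrt(0.0243) = 0.1560

±(3.5248 + 0.1560i) i.e. 3.5248 + 0.1560i and -3.5248 - 0.1560i


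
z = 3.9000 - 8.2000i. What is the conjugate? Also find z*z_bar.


z_bar = 3.9000 + 8.2000i
z*z_bar = 3.9^2 + (-8.2)^2 = 15.21 + 67.24 = 82.45

z_bar = 3.9000 + 8.2000i, z*z_bar = 82.45


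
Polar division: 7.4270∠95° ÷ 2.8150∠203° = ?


r = 7.4270 / 2.8150 = 2.6384
theta = 95° - 203° = -108° = 252° (mod 360)

2.6384 cis(252°)


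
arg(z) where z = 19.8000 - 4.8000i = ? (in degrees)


Re = 19.8, Im = -4.8
arg = atan2(-4.8, 19.8) = -13.6270 degrees

arg(z) = -13.6270 degrees


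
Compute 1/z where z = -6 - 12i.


|z|^2 = 36+144 = 180
1/z = (-6 + 12i)/180

1/z = -0.0333 + 0.0667i


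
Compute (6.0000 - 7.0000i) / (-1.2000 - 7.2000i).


Conjugate of z2 = -1.2000 + 7.2000i
Numerator: (6.0000 - 7.0000i)(-1.2000 + 7.2000i) = 43.2000 + 51.6000i
Denominator: (-1.2)^2 + (-7.2)^2 = 53.28
Result = (43.2000 + 51.6000i)/53.28

0.8108 + 0.9685i


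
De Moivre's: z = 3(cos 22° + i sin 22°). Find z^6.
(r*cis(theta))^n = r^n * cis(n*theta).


r^6 = 3^6 = 729
n*theta = 6*22° = 132° = 132° (mod 360)
a = 729*cos(132°) = -487.7962
b = 729*sin(132°) = 541.7526

729 cis(132°) = -487.7962 + 541.7526i


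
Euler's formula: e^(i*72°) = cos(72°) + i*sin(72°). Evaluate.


cos(72°) = 0.3090
sin(72°) = 0.9511

e^(i*72°) = 0.3090 + 0.9511i


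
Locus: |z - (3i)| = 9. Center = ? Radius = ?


|z - z0| = r is a circle with center z0 and radius r.
Center = (0, 3), radius = 9

Circle with center (0, 3) and radius 9


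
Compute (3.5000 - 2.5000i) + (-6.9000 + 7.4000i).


Real: 3.5 - 6.9 = -3.4
Imag: -2.5 + 7.4 = 4.9

-3.4000 + 4.9000i


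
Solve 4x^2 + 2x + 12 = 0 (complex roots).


disc = 2^2 - 4*4*12 = 4 - 192 = -188
sqrt(|disc|) = sqrt(188) = 13.7113
Real part = -2/(2*4) = -0.2500
Imag part = 13.7113/(2*4) = 1.7139

-0.2500 ± 1.7139i


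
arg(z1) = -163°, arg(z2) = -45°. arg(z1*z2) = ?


arg(z1*z2) = -163° - 45° = -208°
Normalized to (-180°, 180°]: 152°

152°


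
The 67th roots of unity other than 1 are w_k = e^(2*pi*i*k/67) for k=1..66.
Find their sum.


With w = e^(2*pi*i/67), all 67 of the 67th roots of unity w^0 = 1, w, ..., w^(66) sum to 0: 1 + w + ... + w^(66) = (1 - w^67)/(1 - w) = 0 since w^67 = 1, w ≠ 1.
Removing the root 1: w + w^2 + ... + w^(66) = 0 - 1 = -1

Sum = -1


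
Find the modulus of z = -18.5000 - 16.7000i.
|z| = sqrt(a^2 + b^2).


|z| = sqrt((-18.5)^2 + (-16.7)^2) = sqrt(342.25 + 278.89) = sqrt(621.14) = 24.9227

|z| = 24.9227


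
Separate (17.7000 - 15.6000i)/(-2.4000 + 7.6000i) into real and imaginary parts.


Multiply by conjugate: (17.7000 - 15.6000i)(-2.4000 - 7.6000i) / ((-2.4)^2 + 7.6^2)
Numerator real = 17.7*(-2.4) - (15.6)*7.6 = -161.04
Numerator imag = -15.6*(-2.4) - 17.7*7.6 = -97.08
Denominator = 63.52
Re(z) = -161.04/63.52 = -2.5353
Im(z) = -97.08/63.52 = -1.5283

Re(z) = -2.5353, Im(z) = -1.5283


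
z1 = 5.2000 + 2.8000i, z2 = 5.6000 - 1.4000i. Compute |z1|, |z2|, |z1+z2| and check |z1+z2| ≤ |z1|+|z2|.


|z1| = sqrt(5.2^2 + 2.8^2) = sqrt(34.88) = 5.9059
|z2| = sqrt(5.6^2 + (-1.4)^2) = sqrt(33.32) = 5.7723
z1+z2 = 10.8000 + 1.4000i
|z1+z2| = sqrt(118.6) = 10.8904
|z1|+|z2| = 5.9059 + 5.7723 = 11.6782

|z1+z2| = 10.8904 ≤ |z1|+|z2| = 11.6782 (verified)


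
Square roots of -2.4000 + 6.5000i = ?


|z| = sqrt(5.76+42.25) = 6.9289
sqrt((|z|+a)/2) = sqrt((6.9289+(-2.4))/2) = sqrt(2.2645) = 1.5048
sqrt((|z|-a)/2) = sqrt((6.9289-(-2.4))/2) = sqrt(4.6645) = 2.1597

±(1.5048 + 2.1597i) i.e. 1.5048 + 2.1597i and -1.5048 - 2.1597i


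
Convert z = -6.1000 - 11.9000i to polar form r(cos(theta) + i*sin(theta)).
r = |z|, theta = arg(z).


r = sqrt(37.21+141.61) = sqrt(178.82) = 13.3724
theta = atan2(-11.9, -6.1) = -117.1399 degrees

r = 13.3724, theta = -117.1399 degrees


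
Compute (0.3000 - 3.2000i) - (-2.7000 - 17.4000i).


Real: 0.3 + 2.7 = 3
Imag: -3.2 + 17.4 = 14.2

3.0000 + 14.2000i


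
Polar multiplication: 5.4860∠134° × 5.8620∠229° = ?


r = 5.4860 * 5.8620 = 32.1589
theta = 134° + 229° = 363° = 3° (mod 360)

32.1589 cis(3°)


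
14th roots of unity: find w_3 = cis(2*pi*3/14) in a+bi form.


Angle = 360*3/14 = 77.1429°
a = cos(77.1429°) = 0.2225
b = sin(77.1429°) = 0.9749

0.2225 + 0.9749i


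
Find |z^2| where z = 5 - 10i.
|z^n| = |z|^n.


|z| = sqrt(25+100) = sqrt(125) = 11.1803
|z^2| = |z|^2 = (sqrt(125))^2 = 125

|z^2| = 125


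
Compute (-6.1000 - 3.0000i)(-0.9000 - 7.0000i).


Real = -6.1*(-0.9) - (-3)*(-7) = 5.49 - 21 = -15.51
Imag = -6.1*(-7) - (0.9)*(-3) = 42.7 + 2.7 = 45.4

-15.5100 + 45.4000i


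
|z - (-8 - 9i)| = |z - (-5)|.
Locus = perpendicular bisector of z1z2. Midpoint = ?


Equal distances means the locus is the perpendicular bisector of z1 and z2.
Midpoint = ((-8+(-5))/2, (-9+0)/2) = (-6.5000, -4.5000)

Perpendicular bisector through (-6.5000, -4.5000)


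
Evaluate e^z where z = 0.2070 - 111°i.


e^0.2070 = 1.2300
cos(-111°) = -0.3584
sin(-111°) = -0.9336
Real = 1.2300*(-0.3584) = -0.4408
Imag = 1.2300*(-0.9336) = -1.1483

-0.4408 - 1.1483i


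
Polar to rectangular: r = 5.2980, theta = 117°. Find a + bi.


a = 5.2980*cos(117°) = 5.2980*(-0.45399) = -2.4052
b = 5.2980*sin(117°) = 5.2980*0.89101 = 4.7206

-2.4052 + 4.7206i


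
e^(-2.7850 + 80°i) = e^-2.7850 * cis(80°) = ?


e^-2.7850 = 0.0617
cos(80°) = 0.1736
sin(80°) = 0.9848
Real = 0.0617*0.1736 = 0.0107
Imag = 0.0617*0.9848 = 0.0608

0.0107 + 0.0608i


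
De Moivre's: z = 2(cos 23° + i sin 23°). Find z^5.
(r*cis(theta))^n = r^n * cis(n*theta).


r^5 = 2^5 = 32
n*theta = 5*23° = 115° = 115° (mod 360)
a = 32*cos(115°) = -13.5238
b = 32*sin(115°) = 29.0018

32 cis(115°) = -13.5238 + 29.0018i


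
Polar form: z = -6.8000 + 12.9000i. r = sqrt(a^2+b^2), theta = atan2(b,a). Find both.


r = sqrt(46.24+166.41) = sqrt(212.65) = 14.5825
theta = atan2(12.9, -6.8) = 117.7951 degrees

r = 14.5825, theta = 117.7951 degrees


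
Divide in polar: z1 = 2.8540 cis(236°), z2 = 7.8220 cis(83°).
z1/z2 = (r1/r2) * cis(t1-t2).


r = 2.8540 / 7.8220 = 0.3649
theta = 236° - 83° = 153° = 153° (mod 360)

0.3649 cis(153°)


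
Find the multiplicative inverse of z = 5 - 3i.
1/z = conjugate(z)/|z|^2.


|z|^2 = 25+9 = 34
1/z = (5 + 3i)/34

1/z = 0.1471 + 0.0882i


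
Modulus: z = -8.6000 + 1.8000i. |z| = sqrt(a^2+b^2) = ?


|z| = sqrt((-8.6)^2 + 1.8^2) = sqrt(73.96 + 3.24) = sqrt(77.2) = 8.7864

|z| = 8.7864


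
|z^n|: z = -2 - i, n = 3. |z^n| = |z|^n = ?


|z| = sqrt(4+1) = sqrt(5) = 2.2361
|z^3| = |z|^3 = (sqrt(5))^3 = 5*sqrt(5)

|z^3| = 5*sqrt(5) ≈ 11.1803


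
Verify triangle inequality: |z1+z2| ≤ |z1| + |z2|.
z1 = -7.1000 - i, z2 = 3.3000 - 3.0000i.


|z1| = sqrt((-7.1)^2 + (-1)^2) = sqrt(51.41) = 7.1701
|z2| = sqrt(3.3^2 + (-3)^2) = sqrt(19.89) = 4.4598
z1+z2 = -3.8000 - 4.0000i
|z1+z2| = sqrt(30.44) = 5.5172
|z1|+|z2| = 7.1701 + 4.4598 = 11.6299

|z1+z2| = 5.5172 ≤ |z1|+|z2| = 11.6299 (verified)


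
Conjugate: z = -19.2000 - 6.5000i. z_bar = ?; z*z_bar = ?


z_bar = -19.2000 + 6.5000i
z*z_bar = (-19.2)^2 + (-6.5)^2 = 368.64 + 42.25 = 410.89

z_bar = -19.2000 + 6.5000i, z*z_bar = 410.89


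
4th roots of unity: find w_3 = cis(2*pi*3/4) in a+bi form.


Angle = 360*3/4 = 270°
a = cos(270°) = 0
b = sin(270°) = -1.0000

0 - 1.0000i


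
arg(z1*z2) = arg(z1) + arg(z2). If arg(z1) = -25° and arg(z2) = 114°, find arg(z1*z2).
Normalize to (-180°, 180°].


arg(z1*z2) = -25° + 114° = 89°
Normalized to (-180°, 180°]: 89°

89°


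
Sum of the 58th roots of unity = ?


The sum of all 58th roots of unity is 0.
Geometric series: (1 - w^58)/(1 - w) = (1-1)/(1-w) = 0 since w^58 = 1, w ≠ 1.
Alternatively: coefficient of z^57 in z^58 - 1 is 0.

0


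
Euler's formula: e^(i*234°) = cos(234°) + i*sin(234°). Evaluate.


cos(234°) = -0.5878
sin(234°) = -0.8090

e^(i*234°) = -0.5878 - 0.8090i


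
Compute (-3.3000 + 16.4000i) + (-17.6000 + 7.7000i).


Real: -3.3 - 17.6 = -20.9
Imag: 16.4 + 7.7 = 24.1

-20.9000 + 24.1000i


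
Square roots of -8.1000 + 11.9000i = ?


|z| = sqrt(65.61+141.61) = 14.3951
sqrt((|z|+a)/2) = sqrt((14.3951+(-8.1))/2) = sqrt(3.1476) = 1.7741
sqrt((|z|-a)/2) = sqrt((14.3951-(-8.1))/2) = sqrt(11.2476) = 3.3537

±(1.7741 + 3.3537i) i.e. 1.7741 + 3.3537i and -1.7741 - 3.3537i


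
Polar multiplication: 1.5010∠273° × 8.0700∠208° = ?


r = 1.5010 * 8.0700 = 12.1131
theta = 273° + 208° = 481° = 121° (mod 360)

12.1131 cis(121°)


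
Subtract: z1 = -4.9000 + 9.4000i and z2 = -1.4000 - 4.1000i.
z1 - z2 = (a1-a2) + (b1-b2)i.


Real: -4.9 + 1.4 = -3.5
Imag: 9.4 + 4.1 = 13.5

-3.5000 + 13.5000i


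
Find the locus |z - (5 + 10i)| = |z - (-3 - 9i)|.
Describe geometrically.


Equal distances means the locus is the perpendicular bisector of z1 and z2.
Midpoint = ((5+(-3))/2, (10+(-9))/2) = (1.0000, 0.5000)

Perpendicular bisector through (1.0000, 0.5000)


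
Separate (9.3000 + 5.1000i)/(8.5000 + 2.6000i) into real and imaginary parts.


Multiply by conjugate: (9.3000 + 5.1000i)(8.5000 - 2.6000i) / (8.5^2 + 2.6^2)
Numerator real = 9.3*8.5 + 5.1*2.6 = 92.31
Numerator imag = 5.1*8.5 - 9.3*2.6 = 19.17
Denominator = 79.01
Re(z) = 92.31/79.01 = 1.1683
Im(z) = 19.17/79.01 = 0.2426

Re(z) = 1.1683, Im(z) = 0.2426


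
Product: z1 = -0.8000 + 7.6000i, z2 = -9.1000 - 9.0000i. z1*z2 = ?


Real = -0.8*(-9.1) - 7.6*(-9) = 7.28 - (-68.4) = 75.68
Imag = -0.8*(-9) - (9.1)*7.6 = 7.2 - (69.16) = -61.96

75.6800 - 61.9600i


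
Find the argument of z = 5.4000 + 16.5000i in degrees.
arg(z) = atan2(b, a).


Re = 5.4, Im = 16.5
arg = atan2(16.5, 5.4) = 71.8781 degrees

arg(z) = 71.8781 degrees


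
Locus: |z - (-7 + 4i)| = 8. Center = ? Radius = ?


|z - z0| = r is a circle with center z0 and radius r.
Center = (-7, 4), radius = 8

Circle with center (-7, 4) and radius 8


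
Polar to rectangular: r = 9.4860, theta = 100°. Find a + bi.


a = 9.4860*cos(100°) = 9.4860*(-0.17365) = -1.6472
b = 9.4860*sin(100°) = 9.4860*0.98481 = 9.3419

-1.6472 + 9.3419i


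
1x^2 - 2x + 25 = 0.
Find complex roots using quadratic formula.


disc = (-2)^2 - 4*1*25 = 4 - 100 = -96
sqrt(|disc|) = sqrt(96) = 9.7980
Real part = 2/(2*1) = 1.0000
Imag part = 9.7980/(2*1) = 4.8990

1.0000 ± 4.8990i


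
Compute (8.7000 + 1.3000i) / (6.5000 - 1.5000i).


Conjugate of z2 = 6.5000 + 1.5000i
Numerator: (8.7000 + 1.3000i)(6.5000 + 1.5000i) = 54.6000 + 21.5000i
Denominator: 6.5^2 + (-1.5)^2 = 44.5
Result = (54.6000 + 21.5000i)/44.5

1.2270 + 0.4831i


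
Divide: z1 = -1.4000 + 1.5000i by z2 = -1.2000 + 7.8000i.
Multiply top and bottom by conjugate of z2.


Conjugate of z2 = -1.2000 - 7.8000i
Numerator: (-1.4000 + 1.5000i)(-1.2000 - 7.8000i) = 13.3800 + 9.1200i
Denominator: (-1.2)^2 + 7.8^2 = 62.28
Result = (13.3800 + 9.1200i)/62.28

0.2148 + 0.1464i


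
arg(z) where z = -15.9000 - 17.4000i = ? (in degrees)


Re = -15.9, Im = -17.4
arg = atan2(-17.4, -15.9) = -132.4209 degrees

arg(z) = -132.4209 degrees


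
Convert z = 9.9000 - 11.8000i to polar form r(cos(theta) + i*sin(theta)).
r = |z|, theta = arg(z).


r = sqrt(98.01+139.24) = sqrt(237.25) = 15.4029
theta = atan2(-11.8, 9.9) = -50.0039 degrees

r = 15.4029, theta = -50.0039 degrees


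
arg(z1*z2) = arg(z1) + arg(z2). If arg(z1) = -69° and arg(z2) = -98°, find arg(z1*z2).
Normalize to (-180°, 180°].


arg(z1*z2) = -69° - 98° = -167°
Normalized to (-180°, 180°]: -167°

-167°


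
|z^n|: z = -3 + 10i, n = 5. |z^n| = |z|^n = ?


|z| = sqrt(9+100) = sqrt(109) = 10.4403
|z^5| = |z|^5 = (sqrt(109))^5 = 109^2 * sqrt(109) = 11881*sqrt(109)

|z^5| = 11881*sqrt(109) ≈ 124041.2816


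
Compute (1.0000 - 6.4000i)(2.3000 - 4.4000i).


Real = 1*2.3 - (-6.4)*(-4.4) = 2.3 - 28.16 = -25.86
Imag = 1*(-4.4) + 2.3*(-6.4) = -4.4 - (14.72) = -19.12

-25.8600 - 19.1200i


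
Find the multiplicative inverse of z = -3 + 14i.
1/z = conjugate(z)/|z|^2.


|z|^2 = 9+196 = 205
1/z = (-3 - 14i)/205

1/z = -0.0146 - 0.0683i


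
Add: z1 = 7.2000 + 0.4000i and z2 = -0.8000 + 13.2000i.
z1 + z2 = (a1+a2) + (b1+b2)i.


Real: 7.2 - 0.8 = 6.4
Imag: 0.4 + 13.2 = 13.6

6.4000 + 13.6000i


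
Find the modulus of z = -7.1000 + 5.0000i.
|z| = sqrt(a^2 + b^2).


|z| = sqrt((-7.1)^2 + 5^2) = sqrt(50.41 + 25) = sqrt(75.41) = 8.6839

|z| = 8.6839


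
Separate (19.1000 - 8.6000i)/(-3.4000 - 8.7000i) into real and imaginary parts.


Multiply by conjugate: (19.1000 - 8.6000i)(-3.4000 + 8.7000i) / ((-3.4)^2 + (-8.7)^2)
Numerator real = 19.1*(-3.4) - (8.6)*(-8.7) = 9.88
Numerator imag = -8.6*(-3.4) - 19.1*(-8.7) = 195.41
Denominator = 87.25
Re(z) = 9.88/87.25 = 0.1132
Im(z) = 195.41/87.25 = 2.2397

Re(z) = 0.1132, Im(z) = 2.2397


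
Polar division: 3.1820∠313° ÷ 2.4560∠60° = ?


r = 3.1820 / 2.4560 = 1.2956
theta = 313° - 60° = 253° = 253° (mod 360)

1.2956 cis(253°)


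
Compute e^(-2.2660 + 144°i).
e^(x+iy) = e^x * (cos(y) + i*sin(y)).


e^-2.2660 = 0.1037
cos(144°) = -0.809
sin(144°) = 0.5878
Real = 0.1037*(-0.809) = -0.0839
Imag = 0.1037*0.5878 = 0.0610

-0.0839 + 0.0610i


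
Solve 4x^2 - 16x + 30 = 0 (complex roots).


disc = (-16)^2 - 4*4*30 = 256 - 480 = -224
sqrt(|disc|) = sqrt(224) = 14.9666
Real part = 16/(2*4) = 2.0000
Imag part = 14.9666/(2*4) = 1.8708

2.0000 ± 1.8708i


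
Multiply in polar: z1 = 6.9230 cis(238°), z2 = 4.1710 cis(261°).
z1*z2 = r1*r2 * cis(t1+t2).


r = 6.9230 * 4.1710 = 28.8758
theta = 238° + 261° = 499° = 139° (mod 360)

28.8758 cis(139°)


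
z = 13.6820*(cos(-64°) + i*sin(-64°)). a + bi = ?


a = 13.6820*cos(-64°) = 13.6820*0.43837 = 5.9978
b = 13.6820*sin(-64°) = 13.6820*(-0.898794) = -12.2973

5.9978 - 12.2973i


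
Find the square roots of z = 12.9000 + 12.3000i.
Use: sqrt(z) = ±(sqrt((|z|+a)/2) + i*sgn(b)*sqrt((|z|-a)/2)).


|z| = sqrt(166.41+151.29) = 17.8241
sqrt((|z|+a)/2) = sqrt((17.8241+12.9)/2) = sqrt(15.3621) = 3.9194
sqrt((|z|-a)/2) = sqrt((17.8241-12.9)/2) = sqrt(2.4621) = 1.5691

±(3.9194 + 1.5691i) i.e. 3.9194 + 1.5691i and -3.9194 - 1.5691i


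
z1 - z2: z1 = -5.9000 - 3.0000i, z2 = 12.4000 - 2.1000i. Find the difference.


Real: -5.9 - 12.4 = -18.3
Imag: -3 + 2.1 = -0.9

-18.3000 - 0.9000i


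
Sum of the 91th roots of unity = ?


The sum of all 91th roots of unity is 0.
Geometric series: (1 - w^91)/(1 - w) = (1-1)/(1-w) = 0 since w^91 = 1, w ≠ 1.
Alternatively: coefficient of z^90 in z^91 - 1 is 0.

0


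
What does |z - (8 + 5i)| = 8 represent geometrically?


|z - z0| = r is a circle with center z0 and radius r.
Center = (8, 5), radius = 8

Circle with center (8, 5) and radius 8


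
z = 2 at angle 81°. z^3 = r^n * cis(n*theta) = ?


r^3 = 2^3 = 8
n*theta = 3*81° = 243° = 243° (mod 360)
a = 8*cos(243°) = -3.6319
b = 8*sin(243°) = -7.1281

8 cis(243°) = -3.6319 - 7.1281i


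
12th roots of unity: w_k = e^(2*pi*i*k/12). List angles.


The 12th roots of unity are cis(360k/12°) for k=0..11
Angle step = 360/12 = 30°
Primitive root: cis(30°)
Primitive root = 0.8660 + 0.5000i

12 roots at angles: 0°, 30°, 60°, 90°, 120°, 150°, 180°, 210°, 240°, 270°, 300°, 330°


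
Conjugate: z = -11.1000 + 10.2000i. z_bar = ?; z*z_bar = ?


z_bar = -11.1000 - 10.2000i
z*z_bar = (-11.1)^2 + 10.2^2 = 123.21 + 104.04 = 227.25

z_bar = -11.1000 - 10.2000i, z*z_bar = 227.25


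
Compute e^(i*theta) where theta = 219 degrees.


cos(219°) = -0.7771
sin(219°) = -0.6293

e^(i*219°) = -0.7771 - 0.6293i


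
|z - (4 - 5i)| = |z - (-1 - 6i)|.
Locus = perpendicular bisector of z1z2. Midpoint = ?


Equal distances means the locus is the perpendicular bisector of z1 and z2.
Midpoint = ((4+(-1))/2, (-5+(-6))/2) = (1.5000, -5.5000)

Perpendicular bisector through (1.5000, -5.5000)


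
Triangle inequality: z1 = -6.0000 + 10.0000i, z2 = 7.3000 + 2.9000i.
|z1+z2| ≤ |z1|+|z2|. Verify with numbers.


|z1| = sqrt((-6)^2 + 10^2) = sqrt(136) = 11.6619
|z2| = sqrt(7.3^2 + 2.9^2) = sqrt(61.7) = 7.8549
z1+z2 = 1.3000 + 12.9000i
|z1+z2| = sqrt(168.1) = 12.9653
|z1|+|z2| = 11.6619 + 7.8549 = 19.5168

|z1+z2| = 12.9653 ≤ |z1|+|z2| = 19.5168 (verified)


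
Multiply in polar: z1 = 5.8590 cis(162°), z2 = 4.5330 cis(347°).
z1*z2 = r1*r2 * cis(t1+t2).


r = 5.8590 * 4.5330 = 26.5588
theta = 162° + 347° = 509° = 149° (mod 360)

26.5588 cis(149°)


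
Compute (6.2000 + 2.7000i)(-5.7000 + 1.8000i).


Real = 6.2*(-5.7) - 2.7*1.8 = -35.34 - 4.86 = -40.2
Imag = 6.2*1.8 - (5.7)*2.7 = 11.16 - (15.39) = -4.23

-40.2000 - 4.2300i


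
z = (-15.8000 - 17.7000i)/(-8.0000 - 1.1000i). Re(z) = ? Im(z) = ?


Multiply by conjugate: (-15.8000 - 17.7000i)(-8.0000 + 1.1000i) / ((-8)^2 + (-1.1)^2)
Numerator real = -15.8*(-8) - (17.7)*(-1.1) = 145.87
Numerator imag = -17.7*(-8) - (-15.8)*(-1.1) = 124.22
Denominator = 65.21
Re(z) = 145.87/65.21 = 2.2369
Im(z) = 124.22/65.21 = 1.9049

Re(z) = 2.2369, Im(z) = 1.9049


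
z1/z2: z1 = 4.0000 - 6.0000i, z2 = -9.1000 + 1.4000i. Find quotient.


Conjugate of z2 = -9.1000 - 1.4000i
Numerator: (4.0000 - 6.0000i)(-9.1000 - 1.4000i) = -44.8000 + 49.0000i
Denominator: (-9.1)^2 + 1.4^2 = 84.77
Result = (-44.8000 + 49.0000i)/84.77

-0.5285 + 0.5780i


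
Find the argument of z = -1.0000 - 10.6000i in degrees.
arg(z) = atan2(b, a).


Re = -1, Im = -10.6
arg = atan2(-10.6, -1) = -95.3893 degrees

arg(z) = -95.3893 degrees


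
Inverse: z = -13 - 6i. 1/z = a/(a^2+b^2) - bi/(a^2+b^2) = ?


|z|^2 = 169+36 = 205
1/z = (-13 + 6i)/205

1/z = -0.0634 + 0.0293i


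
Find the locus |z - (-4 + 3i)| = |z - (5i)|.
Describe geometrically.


Equal distances means the locus is the perpendicular bisector of z1 and z2.
Midpoint = ((-4+0)/2, (3+5)/2) = (-2.0000, 4.0000)

Perpendicular bisector through (-2.0000, 4.0000)


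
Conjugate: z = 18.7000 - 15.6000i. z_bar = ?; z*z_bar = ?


z_bar = 18.7000 + 15.6000i
z*z_bar = 18.7^2 + (-15.6)^2 = 349.69 + 243.36 = 593.05

z_bar = 18.7000 + 15.6000i, z*z_bar = 593.05


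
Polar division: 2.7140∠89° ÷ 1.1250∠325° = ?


r = 2.7140 / 1.1250 = 2.4124
theta = 89° - 325° = -236° = 124° (mod 360)

2.4124 cis(124°)


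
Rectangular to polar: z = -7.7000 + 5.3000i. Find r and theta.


r = sqrt(59.29+28.09) = sqrt(87.38) = 9.3477
theta = atan2(5.3, -7.7) = 145.4599 degrees

r = 9.3477, theta = 145.4599 degrees


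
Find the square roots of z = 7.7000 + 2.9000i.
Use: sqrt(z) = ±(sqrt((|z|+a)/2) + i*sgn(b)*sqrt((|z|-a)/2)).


|z| = sqrt(59.29+8.41) = 8.2280
sqrt((|z|+a)/2) = sqrt((8.2280+7.7)/2) = sqrt(7.9640) = 2.8221
sqrt((|z|-a)/2) = sqrt((8.2280-7.7)/2) = sqrt(0.2640) = 0.5138

±(2.8221 + 0.5138i) i.e. 2.8221 + 0.5138i and -2.8221 - 0.5138i


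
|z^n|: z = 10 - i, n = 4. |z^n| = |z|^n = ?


|z| = sqrt(100+1) = sqrt(101) = 10.0499
|z^4| = |z|^4 = (sqrt(101))^4 = 101^2 = 10201

|z^4| = 10201


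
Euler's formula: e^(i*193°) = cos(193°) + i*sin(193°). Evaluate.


cos(193°) = -0.9744
sin(193°) = -0.2250

e^(i*193°) = -0.9744 - 0.2250i


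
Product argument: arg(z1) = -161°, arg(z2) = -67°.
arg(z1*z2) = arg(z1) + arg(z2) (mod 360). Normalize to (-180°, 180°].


arg(z1*z2) = -161° - 67° = -228°
Normalized to (-180°, 180°]: 132°

132°


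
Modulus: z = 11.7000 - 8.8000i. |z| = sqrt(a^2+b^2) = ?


|z| = sqrt(11.7^2 + (-8.8)^2) = sqrt(136.89 + 77.44) = sqrt(214.33) = 14.6400

|z| = 14.6400


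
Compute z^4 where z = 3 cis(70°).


r^4 = 3^4 = 81
n*theta = 4*70° = 280° = 280° (mod 360)
a = 81*cos(280°) = 14.0655
b = 81*sin(280°) = -79.7694

81 cis(280°) = 14.0655 - 79.7694i


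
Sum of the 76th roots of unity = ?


The sum of all 76th roots of unity is 0.
Geometric series: (1 - w^76)/(1 - w) = (1-1)/(1-w) = 0 since w^76 = 1, w ≠ 1.
Alternatively: coefficient of z^75 in z^76 - 1 is 0.

0


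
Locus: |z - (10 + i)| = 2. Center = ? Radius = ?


|z - z0| = r is a circle with center z0 and radius r.
Center = (10, 1), radius = 2

Circle with center (10, 1) and radius 2


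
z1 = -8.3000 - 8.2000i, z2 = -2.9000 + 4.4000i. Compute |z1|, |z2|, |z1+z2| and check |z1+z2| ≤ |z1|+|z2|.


|z1| = sqrt((-8.3)^2 + (-8.2)^2) = sqrt(136.13) = 11.6675
|z2| = sqrt((-2.9)^2 + 4.4^2) = sqrt(27.77) = 5.2697
z1+z2 = -11.2000 - 3.8000i
|z1+z2| = sqrt(139.88) = 11.8271
|z1|+|z2| = 11.6675 + 5.2697 = 16.9372

|z1+z2| = 11.8271 ≤ |z1|+|z2| = 16.9372 (verified)


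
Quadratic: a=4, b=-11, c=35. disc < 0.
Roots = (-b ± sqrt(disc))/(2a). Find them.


disc = (-11)^2 - 4*4*35 = 121 - 560 = -439
sqrt(|disc|) = sqrt(439) = 20.9523
Real part = 11/(2*4) = 1.3750
Imag part = 20.9523/(2*4) = 2.6190

1.3750 ± 2.6190i


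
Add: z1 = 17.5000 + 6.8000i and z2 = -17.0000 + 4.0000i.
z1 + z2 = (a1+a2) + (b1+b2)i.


Real: 17.5 - 17 = 0.5
Imag: 6.8 + 4 = 10.8

0.5000 + 10.8000i


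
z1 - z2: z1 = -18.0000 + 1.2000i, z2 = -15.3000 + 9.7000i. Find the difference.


Real: -18 + 15.3 = -2.7
Imag: 1.2 - 9.7 = -8.5

-2.7000 - 8.5000i


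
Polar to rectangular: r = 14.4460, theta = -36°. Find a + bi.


a = 14.4460*cos(-36°) = 14.4460*0.80902 = 11.6871
b = 14.4460*sin(-36°) = 14.4460*(-0.587785) = -8.4911

11.6871 - 8.4911i


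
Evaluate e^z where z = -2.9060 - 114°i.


e^-2.9060 = 0.0547
cos(-114°) = -0.4067
sin(-114°) = -0.9135
Real = 0.0547*(-0.4067) = -0.0222
Imag = 0.0547*(-0.9135) = -0.0500

-0.0222 - 0.0500i
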